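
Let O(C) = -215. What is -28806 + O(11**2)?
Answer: -29021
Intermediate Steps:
-28806 + O(11**2) = -28806 - 215 = -29021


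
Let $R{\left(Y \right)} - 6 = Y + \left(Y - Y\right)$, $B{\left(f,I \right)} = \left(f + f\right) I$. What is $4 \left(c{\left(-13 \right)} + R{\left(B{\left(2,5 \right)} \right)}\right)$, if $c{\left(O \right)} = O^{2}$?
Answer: $780$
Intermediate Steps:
$B{\left(f,I \right)} = 2 I f$ ($B{\left(f,I \right)} = 2 f I = 2 I f$)
$R{\left(Y \right)} = 6 + Y$ ($R{\left(Y \right)} = 6 + \left(Y + \left(Y - Y\right)\right) = 6 + \left(Y + 0\right) = 6 + Y$)
$4 \left(c{\left(-13 \right)} + R{\left(B{\left(2,5 \right)} \right)}\right) = 4 \left(\left(-13\right)^{2} + \left(6 + 2 \cdot 5 \cdot 2\right)\right) = 4 \left(169 + \left(6 + 20\right)\right) = 4 \left(169 + 26\right) = 4 \cdot 195 = 780$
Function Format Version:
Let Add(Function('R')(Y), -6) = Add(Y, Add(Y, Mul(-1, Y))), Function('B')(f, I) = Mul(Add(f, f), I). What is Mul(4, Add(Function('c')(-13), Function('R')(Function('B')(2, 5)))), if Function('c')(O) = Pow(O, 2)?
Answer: 780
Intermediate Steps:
Function('B')(f, I) = Mul(2, I, f) (Function('B')(f, I) = Mul(Mul(2, f), I) = Mul(2, I, f))
Function('R')(Y) = Add(6, Y) (Function('R')(Y) = Add(6, Add(Y, Add(Y, Mul(-1, Y)))) = Add(6, Add(Y, 0)) = Add(6, Y))
Mul(4, Add(Function('c')(-13), Function('R')(Function('B')(2, 5)))) = Mul(4, Add(Pow(-13, 2), Add(6, Mul(2, 5, 2)))) = Mul(4, Add(169, Add(6, 20))) = Mul(4, Add(169, 26)) = Mul(4, 195) = 780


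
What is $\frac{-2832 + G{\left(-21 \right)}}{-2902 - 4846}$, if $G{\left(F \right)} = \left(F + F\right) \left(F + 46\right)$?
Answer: $\frac{1941}{3874} \approx 0.50103$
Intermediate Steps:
$G{\left(F \right)} = 2 F \left(46 + F\right)$
$\frac{-2832 + G{\left(-21 \right)}}{-2902 - 4846} = \frac{-2832 + 2 \left(-21\right) \left(46 - 21\right)}{-2902 - 4846} = \frac{-2832 + 2 \left(-21\right) 25}{-7748} = \left(-2832 - 1050\right) \left(- \frac{1}{7748}\right) = \left(-3882\right) \left(- \frac{1}{7748}\right) = \frac{1941}{3874}$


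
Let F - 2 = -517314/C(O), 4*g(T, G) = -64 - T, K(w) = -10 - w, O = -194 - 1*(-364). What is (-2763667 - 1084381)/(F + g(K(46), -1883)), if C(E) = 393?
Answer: 252047144/86219 ≈ 2923.3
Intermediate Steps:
O = 170 (O = -194 + 364 = 170)
g(T, G) = -16 - T/4 (g(T, G) = (-64 - T)/4 = -16 - T/4)
F = -172176/131 (F = 2 - 517314/393 = 2 - 517314*1/393 = 2 - 172438/131 = -172176/131 ≈ -1314.3)
(-2763667 - 1084381)/(F + g(K(46), -1883)) = (-2763667 - 1084381)/(-172176/131 + (-16 - (-10 - 1*46)/4)) = -3848048/(-172176/131 + (-16 - (-10 - 46)/4)) = -3848048/(-172176/131 + (-16 - ¼*(-56))) = -3848048/(-172176/131 + (-16 + 14)) = -3848048/(-172176/131 - 2) = -3848048/(-172438/131) = -3848048*(-131/172438) = 252047144/86219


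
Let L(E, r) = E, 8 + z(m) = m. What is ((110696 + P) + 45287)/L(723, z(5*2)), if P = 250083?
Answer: 406066/723 ≈ 561.64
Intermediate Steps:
z(m) = -8 + m
((110696 + P) + 45287)/L(723, z(5*2)) = ((110696 + 250083) + 45287)/723 = (360779 + 45287)*(1/723) = 406066*(1/723) = 406066/723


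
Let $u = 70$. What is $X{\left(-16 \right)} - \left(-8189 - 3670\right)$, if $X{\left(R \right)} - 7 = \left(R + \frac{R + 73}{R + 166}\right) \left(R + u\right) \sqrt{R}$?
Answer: $11866 - \frac{84348 i}{25} \approx 11866.0 - 3373.9 i$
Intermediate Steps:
$X{\left(R \right)} = 7 + \sqrt{R} \left(70 + R\right) \left(R + \frac{73 + R}{166 + R}\right)$ ($X{\left(R \right)} = 7 + \left(R + \frac{R + 73}{R + 166}\right) \left(R + 70\right) \sqrt{R} = 7 + \left(R + \frac{73 + R}{166 + R}\right) \left(70 + R\right) \sqrt{R} = 7 + \left(70 + R\right) \left(R + \frac{73 + R}{166 + R}\right) \sqrt{R} = 7 + \sqrt{R} \left(70 + R\right) \left(R + \frac{73 + R}{166 + R}\right)$)
$X{\left(-16 \right)} - \left(-8189 - 3670\right) = \frac{1162 + \left(-16\right)^{\frac{7}{2}} + 7 \left(-16\right) + 237 \left(-16\right)^{\frac{5}{2}} + 5110 \sqrt{-16} + 11763 \left(-16\right)^{\frac{3}{2}}}{166 - 16} - \left(-8189 - 3670\right) = \frac{1162 - 16384 i - 112 + 237 \cdot 1024 i + 5110 \cdot 4 i + 11763 \left(- 64 i\right)}{150} - -11859 = \frac{1162 - 16384 i - 112 + 242688 i + 20440 i - 752832 i}{150} + 11859 = \frac{1050 - 506088 i}{150} + 11859 = \left(7 - \frac{84348 i}{25}\right) + 11859 = 11866 - \frac{84348 i}{25}$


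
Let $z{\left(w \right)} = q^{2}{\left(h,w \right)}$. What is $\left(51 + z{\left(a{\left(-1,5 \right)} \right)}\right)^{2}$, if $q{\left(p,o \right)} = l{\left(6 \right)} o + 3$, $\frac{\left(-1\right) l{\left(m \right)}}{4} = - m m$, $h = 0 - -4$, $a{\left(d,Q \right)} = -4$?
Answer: $107833424400$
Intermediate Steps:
$h = 4$ ($h = 0 + 4 = 4$)
$l{\left(m \right)} = 4 m^{2}$ ($l{\left(m \right)} = - 4 - m m = - 4 \left(- m^{2}\right) = 4 m^{2}$)
$q{\left(p,o \right)} = 3 + 144 o$ ($q{\left(p,o \right)} = 4 \cdot 6^{2} o + 3 = 4 \cdot 36 o + 3 = 144 o + 3 = 3 + 144 o$)
$z{\left(w \right)} = \left(3 + 144 w\right)^{2}$
$\left(51 + z{\left(a{\left(-1,5 \right)} \right)}\right)^{2} = \left(51 + 9 \left(1 + 48 \left(-4\right)\right)^{2}\right)^{2} = \left(51 + 9 \left(1 - 192\right)^{2}\right)^{2} = \left(51 + 9 \left(-191\right)^{2}\right)^{2} = \left(51 + 9 \cdot 36481\right)^{2} = \left(51 + 328329\right)^{2} = 328380^{2} = 107833424400$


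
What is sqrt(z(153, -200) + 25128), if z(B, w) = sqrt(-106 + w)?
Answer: sqrt(25128 + 3*I*sqrt(34)) ≈ 158.52 + 0.0552*I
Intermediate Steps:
sqrt(z(153, -200) + 25128) = sqrt(sqrt(-106 - 200) + 25128) = sqrt(sqrt(-306) + 25128) = sqrt(3*I*sqrt(34) + 25128) = sqrt(25128 + 3*I*sqrt(34))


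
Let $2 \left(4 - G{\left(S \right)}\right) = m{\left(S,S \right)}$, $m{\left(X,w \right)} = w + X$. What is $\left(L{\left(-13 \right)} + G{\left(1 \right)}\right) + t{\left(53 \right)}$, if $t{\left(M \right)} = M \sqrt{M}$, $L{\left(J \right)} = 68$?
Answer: $71 + 53 \sqrt{53} \approx 456.85$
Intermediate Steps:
$m{\left(X,w \right)} = X + w$
$G{\left(S \right)} = 4 - S$ ($G{\left(S \right)} = 4 - \frac{S + S}{2} = 4 - \frac{2 S}{2} = 4 - S$)
$t{\left(M \right)} = M^{\frac{3}{2}}$
$\left(L{\left(-13 \right)} + G{\left(1 \right)}\right) + t{\left(53 \right)} = \left(68 + \left(4 - 1\right)\right) + 53^{\frac{3}{2}} = \left(68 + \left(4 - 1\right)\right) + 53 \sqrt{53} = \left(68 + 3\right) + 53 \sqrt{53} = 71 + 53 \sqrt{53}$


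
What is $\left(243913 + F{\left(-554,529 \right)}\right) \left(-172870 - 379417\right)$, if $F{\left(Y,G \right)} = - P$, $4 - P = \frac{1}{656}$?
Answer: $- \frac{88368297595535}{656} \approx -1.3471 \cdot 10^{11}$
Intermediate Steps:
$P = \frac{2623}{656}$ ($P = 4 - \frac{1}{656} = \frac{2623}{656} \approx 3.9985$)
$F{\left(Y,G \right)} = - \frac{2623}{656}$ ($F{\left(Y,G \right)} = \left(-1\right) \frac{2623}{656} = - \frac{2623}{656}$)
$\left(243913 + F{\left(-554,529 \right)}\right) \left(-172870 - 379417\right) = \left(243913 - \frac{2623}{656}\right) \left(-172870 - 379417\right) = \frac{160004305}{656} \left(-552287\right) = - \frac{88368297595535}{656}$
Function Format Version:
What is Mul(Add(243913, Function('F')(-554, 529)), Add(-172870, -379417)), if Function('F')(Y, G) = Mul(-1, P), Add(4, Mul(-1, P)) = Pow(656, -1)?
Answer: Rational(-88368297595535, 656) ≈ -1.3471e+11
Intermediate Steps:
P = Rational(2623, 656) (P = Add(4, Mul(-1, Pow(656, -1))) = Add(4, Mul(-1, Rational(1, 656))) = Add(4, Rational(-1, 656)) = Rational(2623, 656) ≈ 3.9985)
Function('F')(Y, G) = Rational(-2623, 656) (Function('F')(Y, G) = Mul(-1, Rational(2623, 656)) = Rational(-2623, 656))
Mul(Add(243913, Function('F')(-554, 529)), Add(-172870, -379417)) = Mul(Add(243913, Rational(-2623, 656)), Add(-172870, -379417)) = Mul(Rational(160004305, 656), -552287) = Rational(-88368297595535, 656)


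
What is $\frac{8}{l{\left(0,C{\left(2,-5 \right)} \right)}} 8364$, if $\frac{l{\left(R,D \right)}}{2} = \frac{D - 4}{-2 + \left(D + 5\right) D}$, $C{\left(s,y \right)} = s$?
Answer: $-200736$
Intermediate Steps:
$l{\left(R,D \right)} = \frac{2 \left(-4 + D\right)}{-2 + D \left(5 + D\right)}$ ($l{\left(R,D \right)} = 2 \frac{D - 4}{-2 + \left(D + 5\right) D} = 2 \frac{-4 + D}{-2 + \left(5 + D\right) D} = 2 \frac{-4 + D}{-2 + D \left(5 + D\right)} = \frac{2 \left(-4 + D\right)}{-2 + D \left(5 + D\right)}$)
$\frac{8}{l{\left(0,C{\left(2,-5 \right)} \right)}} 8364 = \frac{8}{2 \frac{1}{-2 + 2^{2} + 5 \cdot 2} \left(-4 + 2\right)} 8364 = \frac{8}{2 \frac{1}{-2 + 4 + 10} \left(-2\right)} 8364 = \frac{8}{2 \cdot \frac{1}{12} \left(-2\right)} 8364 = \frac{8}{- \frac{1}{3}} \cdot 8364 = 8 \left(-3\right) 8364 = \left(-24\right) 8364 = -200736$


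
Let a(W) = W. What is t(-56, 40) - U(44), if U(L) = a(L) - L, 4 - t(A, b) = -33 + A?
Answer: 93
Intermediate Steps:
t(A, b) = 37 - A (t(A, b) = 4 - (-33 + A) = 4 + (33 - A) = 37 - A)
U(L) = 0 (U(L) = L - L = 0)
t(-56, 40) - U(44) = (37 - 1*(-56)) - 1*0 = (37 + 56) + 0 = 93 + 0 = 93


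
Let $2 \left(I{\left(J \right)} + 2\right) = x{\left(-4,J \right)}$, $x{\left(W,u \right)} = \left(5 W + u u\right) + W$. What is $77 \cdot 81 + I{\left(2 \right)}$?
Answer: $6225$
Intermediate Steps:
$x{\left(W,u \right)} = u^{2} + 6 W$ ($x{\left(W,u \right)} = \left(5 W + u^{2}\right) + W = \left(u^{2} + 5 W\right) + W = u^{2} + 6 W$)
$I{\left(J \right)} = -14 + \frac{J^{2}}{2}$ ($I{\left(J \right)} = -2 + \frac{J^{2} + 6 \left(-4\right)}{2} = -2 + \frac{J^{2} - 24}{2} = -2 + \frac{-24 + J^{2}}{2} = -2 + \left(-12 + \frac{J^{2}}{2}\right) = -14 + \frac{J^{2}}{2}$)
$77 \cdot 81 + I{\left(2 \right)} = 77 \cdot 81 - \left(14 - \frac{2^{2}}{2}\right) = 6237 + \left(-14 + \frac{1}{2} \cdot 4\right) = 6237 + \left(-14 + 2\right) = 6237 - 12 = 6225$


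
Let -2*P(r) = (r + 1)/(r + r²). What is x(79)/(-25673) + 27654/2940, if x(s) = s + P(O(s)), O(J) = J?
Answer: 4672381929/496900915 ≈ 9.4030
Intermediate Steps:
P(r) = -(1 + r)/(2*(r + r²)) (P(r) = -(r + 1)/(2*(r + r²)) = -(1 + r)/(2*(r + r²)))
x(s) = s - 1/(2*s)
x(79)/(-25673) + 27654/2940 = (79 - ½/79)/(-25673) + 27654/2940 = (79 - ½*1/79)*(-1/25673) + 27654*(1/2940) = (79 - 1/158)*(-1/25673) + 4609/490 = (12481/158)*(-1/25673) + 4609/490 = -12481/4056334 + 4609/490 = 4672381929/496900915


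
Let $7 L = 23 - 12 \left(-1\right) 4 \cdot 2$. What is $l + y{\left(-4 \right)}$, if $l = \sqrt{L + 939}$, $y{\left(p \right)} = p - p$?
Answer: $2 \sqrt{239} \approx 30.919$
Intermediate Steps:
$y{\left(p \right)} = 0$
$L = 17$ ($L = \frac{23 - 12 \left(-1\right) 4 \cdot 2}{7} = \frac{23 - 12 \left(\left(-4\right) 2\right)}{7} = \frac{23 - -96}{7} = \frac{23 + 96}{7} = \frac{1}{7} \cdot 119 = 17$)
$l = 2 \sqrt{239}$ ($l = \sqrt{17 + 939} = \sqrt{956} = 2 \sqrt{239} \approx 30.919$)
$l + y{\left(-4 \right)} = 2 \sqrt{239} + 0 = 2 \sqrt{239}$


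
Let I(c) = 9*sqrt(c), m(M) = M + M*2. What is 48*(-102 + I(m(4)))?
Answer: -4896 + 864*sqrt(3) ≈ -3399.5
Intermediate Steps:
m(M) = 3*M (m(M) = M + 2*M = 3*M)
48*(-102 + I(m(4))) = 48*(-102 + 9*sqrt(3*4)) = 48*(-102 + 9*sqrt(12)) = 48*(-102 + 9*(2*sqrt(3))) = 48*(-102 + 18*sqrt(3)) = -4896 + 864*sqrt(3)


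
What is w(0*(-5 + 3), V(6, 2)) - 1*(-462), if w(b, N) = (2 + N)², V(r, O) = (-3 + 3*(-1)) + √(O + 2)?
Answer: 466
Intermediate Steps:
V(r, O) = -6 + √(2 + O) (V(r, O) = (-3 - 3) + √(2 + O) = -6 + √(2 + O))
w(0*(-5 + 3), V(6, 2)) - 1*(-462) = (2 + (-6 + √(2 + 2)))² - 1*(-462) = (2 + (-6 + √4))² + 462 = (2 + (-6 + 2))² + 462 = (2 - 4)² + 462 = (-2)² + 462 = 4 + 462 = 466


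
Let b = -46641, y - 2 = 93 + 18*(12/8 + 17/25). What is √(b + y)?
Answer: I*√1162669/5 ≈ 215.65*I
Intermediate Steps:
y = 3356/25 (y = 2 + (93 + 18*(12/8 + 17/25)) = 2 + (93 + 18*(12*(⅛) + 17*(1/25))) = 2 + (93 + 18*(3/2 + 17/25)) = 2 + (93 + 18*(109/50)) = 2 + (93 + 981/25) = 2 + 3306/25 = 3356/25 ≈ 134.24)
√(b + y) = √(-46641 + 3356/25) = √(-1162669/25) = I*√1162669/5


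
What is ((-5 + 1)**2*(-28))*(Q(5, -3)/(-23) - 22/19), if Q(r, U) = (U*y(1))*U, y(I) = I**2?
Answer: 303296/437 ≈ 694.04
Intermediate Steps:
Q(r, U) = U**2 (Q(r, U) = (U*1**2)*U = (U*1)*U = U*U = U**2)
((-5 + 1)**2*(-28))*(Q(5, -3)/(-23) - 22/19) = ((-5 + 1)**2*(-28))*((-3)**2/(-23) - 22/19) = ((-4)**2*(-28))*(9*(-1/23) - 22*1/19) = (16*(-28))*(-9/23 - 22/19) = -448*(-677/437) = 303296/437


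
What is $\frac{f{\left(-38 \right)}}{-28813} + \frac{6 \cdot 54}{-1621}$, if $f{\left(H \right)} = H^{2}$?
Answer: $- \frac{11676136}{46705873} \approx -0.24999$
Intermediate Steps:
$\frac{f{\left(-38 \right)}}{-28813} + \frac{6 \cdot 54}{-1621} = \frac{\left(-38\right)^{2}}{-28813} + \frac{6 \cdot 54}{-1621} = 1444 \left(- \frac{1}{28813}\right) + 324 \left(- \frac{1}{1621}\right) = - \frac{1444}{28813} - \frac{324}{1621} = - \frac{11676136}{46705873}$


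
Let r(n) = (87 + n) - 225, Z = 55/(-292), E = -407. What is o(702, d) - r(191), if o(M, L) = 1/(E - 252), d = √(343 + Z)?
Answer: -34928/659 ≈ -53.002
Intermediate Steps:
Z = -55/292 (Z = 55*(-1/292) = -55/292 ≈ -0.18836)
d = √7307373/146 (d = √(343 - 55/292) = √(100101/292) = √7307373/146 ≈ 18.515)
r(n) = -138 + n
o(M, L) = -1/659 (o(M, L) = 1/(-407 - 252) = 1/(-659) = -1/659)
o(702, d) - r(191) = -1/659 - (-138 + 191) = -1/659 - 1*53 = -1/659 - 53 = -34928/659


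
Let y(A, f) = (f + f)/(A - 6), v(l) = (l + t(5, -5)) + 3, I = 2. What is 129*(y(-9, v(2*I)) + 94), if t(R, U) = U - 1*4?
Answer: 60802/5 ≈ 12160.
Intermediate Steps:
t(R, U) = -4 + U (t(R, U) = U - 4 = -4 + U)
v(l) = -6 + l (v(l) = (l + (-4 - 5)) + 3 = (l - 9) + 3 = (-9 + l) + 3 = -6 + l)
y(A, f) = 2*f/(-6 + A) (y(A, f) = (2*f)/(-6 + A) = 2*f/(-6 + A))
129*(y(-9, v(2*I)) + 94) = 129*(2*(-6 + 2*2)/(-6 - 9) + 94) = 129*(2*(-6 + 4)/(-15) + 94) = 129*(2*(-2)*(-1/15) + 94) = 129*(4/15 + 94) = 129*(1414/15) = 60802/5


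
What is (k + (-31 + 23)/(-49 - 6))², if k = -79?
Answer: 18809569/3025 ≈ 6218.0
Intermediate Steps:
(k + (-31 + 23)/(-49 - 6))² = (-79 + (-31 + 23)/(-49 - 6))² = (-79 - 8/(-55))² = (-79 - 8*(-1/55))² = (-79 + 8/55)² = (-4337/55)² = 18809569/3025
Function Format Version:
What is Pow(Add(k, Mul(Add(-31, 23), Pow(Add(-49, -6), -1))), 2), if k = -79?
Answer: Rational(18809569, 3025) ≈ 6218.0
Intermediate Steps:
Pow(Add(k, Mul(Add(-31, 23), Pow(Add(-49, -6), -1))), 2) = Pow(Add(-79, Mul(Add(-31, 23), Pow(Add(-49, -6), -1))), 2) = Pow(Add(-79, Mul(-8, Pow(-55, -1))), 2) = Pow(Add(-79, Mul(-8, Rational(-1, 55))), 2) = Pow(Add(-79, Rational(8, 55)), 2) = Pow(Rational(-4337, 55), 2) = Rational(18809569, 3025)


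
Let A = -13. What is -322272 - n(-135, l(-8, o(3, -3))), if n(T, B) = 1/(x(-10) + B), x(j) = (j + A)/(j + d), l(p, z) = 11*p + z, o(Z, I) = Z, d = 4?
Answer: -156946458/487 ≈ -3.2227e+5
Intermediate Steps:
l(p, z) = z + 11*p
x(j) = (-13 + j)/(4 + j) (x(j) = (j - 13)/(j + 4) = (-13 + j)/(4 + j))
n(T, B) = 1/(23/6 + B) (n(T, B) = 1/((-13 - 10)/(4 - 10) + B) = 1/(-23/(-6) + B) = 1/(-⅙*(-23) + B) = 1/(23/6 + B))
-322272 - n(-135, l(-8, o(3, -3))) = -322272 - 6/(23 + 6*(3 + 11*(-8))) = -322272 - 6/(23 + 6*(3 - 88)) = -322272 - 6/(23 + 6*(-85)) = -322272 - 6/(23 - 510) = -322272 - 6/(-487) = -322272 - 6*(-1)/487 = -322272 - 1*(-6/487) = -322272 + 6/487 = -156946458/487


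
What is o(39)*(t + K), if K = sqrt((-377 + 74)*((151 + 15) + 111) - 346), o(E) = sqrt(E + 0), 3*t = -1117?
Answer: -1117*sqrt(39)/3 + I*sqrt(3286803) ≈ -2325.2 + 1813.0*I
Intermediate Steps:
t = -1117/3 (t = (1/3)*(-1117) = -1117/3 ≈ -372.33)
o(E) = sqrt(E)
K = I*sqrt(84277) (K = sqrt(-303*(166 + 111) - 346) = sqrt(-303*277 - 346) = sqrt(-83931 - 346) = sqrt(-84277) = I*sqrt(84277) ≈ 290.31*I)
o(39)*(t + K) = sqrt(39)*(-1117/3 + I*sqrt(84277))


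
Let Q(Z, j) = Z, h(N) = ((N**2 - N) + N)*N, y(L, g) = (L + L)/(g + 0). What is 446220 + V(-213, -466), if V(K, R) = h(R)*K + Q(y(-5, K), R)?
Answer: 4591197207694/213 ≈ 2.1555e+10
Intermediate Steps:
y(L, g) = 2*L/g (y(L, g) = (2*L)/g = 2*L/g)
h(N) = N**3 (h(N) = N**2*N = N**3)
V(K, R) = -10/K + K*R**3 (V(K, R) = R**3*K + 2*(-5)/K = K*R**3 - 10/K = -10/K + K*R**3)
446220 + V(-213, -466) = 446220 + (-10/(-213) - 213*(-466)**3) = 446220 + (-10*(-1/213) - 213*(-101194696)) = 446220 + (10/213 + 21554470248) = 446220 + 4591102162834/213 = 4591197207694/213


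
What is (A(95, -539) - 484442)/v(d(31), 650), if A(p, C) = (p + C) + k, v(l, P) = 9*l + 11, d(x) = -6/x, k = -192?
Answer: -15037418/287 ≈ -52395.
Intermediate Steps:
v(l, P) = 11 + 9*l
A(p, C) = -192 + C + p (A(p, C) = (p + C) - 192 = (C + p) - 192 = -192 + C + p)
(A(95, -539) - 484442)/v(d(31), 650) = ((-192 - 539 + 95) - 484442)/(11 + 9*(-6/31)) = (-636 - 484442)/(11 + 9*(-6*1/31)) = -485078/(11 + 9*(-6/31)) = -485078/(11 - 54/31) = -485078/287/31 = -485078*31/287 = -15037418/287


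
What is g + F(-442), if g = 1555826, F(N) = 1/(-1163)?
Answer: 1809425637/1163 ≈ 1.5558e+6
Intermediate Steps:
F(N) = -1/1163
g + F(-442) = 1555826 - 1/1163 = 1809425637/1163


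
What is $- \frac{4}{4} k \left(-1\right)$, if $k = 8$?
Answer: $8$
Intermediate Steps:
$- \frac{4}{4} k \left(-1\right) = - \frac{4}{4} \cdot 8 \left(-1\right) = \left(-4\right) \frac{1}{4} \cdot 8 \left(-1\right) = \left(-1\right) 8 \left(-1\right) = \left(-8\right) \left(-1\right) = 8$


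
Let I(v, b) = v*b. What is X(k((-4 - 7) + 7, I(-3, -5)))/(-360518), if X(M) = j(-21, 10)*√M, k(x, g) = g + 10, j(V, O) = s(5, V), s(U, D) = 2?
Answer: -5/180259 ≈ -2.7738e-5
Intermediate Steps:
I(v, b) = b*v
j(V, O) = 2
k(x, g) = 10 + g
X(M) = 2*√M
X(k((-4 - 7) + 7, I(-3, -5)))/(-360518) = (2*√(10 - 5*(-3)))/(-360518) = (2*√(10 + 15))*(-1/360518) = (2*√25)*(-1/360518) = (2*5)*(-1/360518) = 10*(-1/360518) = -5/180259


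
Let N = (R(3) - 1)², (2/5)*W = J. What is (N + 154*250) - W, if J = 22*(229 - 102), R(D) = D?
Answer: 31519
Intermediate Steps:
J = 2794 (J = 22*127 = 2794)
W = 6985 (W = (5/2)*2794 = 6985)
N = 4 (N = (3 - 1)² = 2² = 4)
(N + 154*250) - W = (4 + 154*250) - 1*6985 = (4 + 38500) - 6985 = 38504 - 6985 = 31519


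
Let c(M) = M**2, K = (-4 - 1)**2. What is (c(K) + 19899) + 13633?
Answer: 34157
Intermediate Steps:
K = 25 (K = (-5)**2 = 25)
(c(K) + 19899) + 13633 = (25**2 + 19899) + 13633 = (625 + 19899) + 13633 = 20524 + 13633 = 34157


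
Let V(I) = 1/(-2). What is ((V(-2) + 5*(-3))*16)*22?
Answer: -5456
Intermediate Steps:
V(I) = -½
((V(-2) + 5*(-3))*16)*22 = ((-½ + 5*(-3))*16)*22 = ((-½ - 15)*16)*22 = -31/2*16*22 = -248*22 = -5456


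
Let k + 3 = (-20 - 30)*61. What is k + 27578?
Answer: 24525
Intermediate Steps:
k = -3053 (k = -3 + (-20 - 30)*61 = -3 - 50*61 = -3 - 3050 = -3053)
k + 27578 = -3053 + 27578 = 24525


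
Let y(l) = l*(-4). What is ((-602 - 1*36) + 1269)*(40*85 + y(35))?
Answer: 2057060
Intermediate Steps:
y(l) = -4*l
((-602 - 1*36) + 1269)*(40*85 + y(35)) = ((-602 - 1*36) + 1269)*(40*85 - 4*35) = ((-602 - 36) + 1269)*(3400 - 140) = (-638 + 1269)*3260 = 631*3260 = 2057060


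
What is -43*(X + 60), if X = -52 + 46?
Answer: -2322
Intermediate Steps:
X = -6
-43*(X + 60) = -43*(-6 + 60) = -43*54 = -2322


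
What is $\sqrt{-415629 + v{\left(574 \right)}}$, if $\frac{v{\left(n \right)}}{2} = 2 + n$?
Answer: $9 i \sqrt{5117} \approx 643.8 i$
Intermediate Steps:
$v{\left(n \right)} = 4 + 2 n$ ($v{\left(n \right)} = 2 \left(2 + n\right) = 4 + 2 n$)
$\sqrt{-415629 + v{\left(574 \right)}} = \sqrt{-415629 + \left(4 + 2 \cdot 574\right)} = \sqrt{-415629 + \left(4 + 1148\right)} = \sqrt{-415629 + 1152} = \sqrt{-414477} = 9 i \sqrt{5117}$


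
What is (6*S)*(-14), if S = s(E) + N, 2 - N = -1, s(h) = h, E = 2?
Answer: -420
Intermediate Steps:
N = 3 (N = 2 - 1*(-1) = 2 + 1 = 3)
S = 5 (S = 2 + 3 = 5)
(6*S)*(-14) = (6*5)*(-14) = 30*(-14) = -420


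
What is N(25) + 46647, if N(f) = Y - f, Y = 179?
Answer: 46801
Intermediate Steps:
N(f) = 179 - f
N(25) + 46647 = (179 - 1*25) + 46647 = (179 - 25) + 46647 = 154 + 46647 = 46801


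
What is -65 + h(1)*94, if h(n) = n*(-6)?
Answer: -629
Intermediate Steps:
h(n) = -6*n
-65 + h(1)*94 = -65 - 6*1*94 = -65 - 6*94 = -65 - 564 = -629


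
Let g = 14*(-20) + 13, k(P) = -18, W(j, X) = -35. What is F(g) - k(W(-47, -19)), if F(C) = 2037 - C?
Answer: 2322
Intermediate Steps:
g = -267 (g = -280 + 13 = -267)
F(g) - k(W(-47, -19)) = (2037 - 1*(-267)) - 1*(-18) = (2037 + 267) + 18 = 2304 + 18 = 2322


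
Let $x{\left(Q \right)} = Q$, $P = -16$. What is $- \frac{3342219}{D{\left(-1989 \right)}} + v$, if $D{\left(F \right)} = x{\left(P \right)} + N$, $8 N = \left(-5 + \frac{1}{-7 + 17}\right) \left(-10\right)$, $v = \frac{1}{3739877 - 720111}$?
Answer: $\frac{80741754406111}{238561514} \approx 3.3845 \cdot 10^{5}$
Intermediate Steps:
$v = \frac{1}{3019766} \approx 3.3115 \cdot 10^{-7}$
$N = \frac{49}{8}$ ($N = \frac{\left(-5 + \frac{1}{-7 + 17}\right) \left(-10\right)}{8} = \frac{\left(-5 + \frac{1}{10}\right) \left(-10\right)}{8} = \frac{\left(- \frac{49}{10}\right) \left(-10\right)}{8} = \frac{1}{8} \cdot 49 = \frac{49}{8} \approx 6.125$)
$D{\left(F \right)} = - \frac{79}{8}$ ($D{\left(F \right)} = -16 + \frac{49}{8} = - \frac{79}{8}$)
$- \frac{3342219}{D{\left(-1989 \right)}} + v = - \frac{3342219}{- \frac{79}{8}} + \frac{1}{3019766} = \left(-3342219\right) \left(- \frac{8}{79}\right) + \frac{1}{3019766} = \frac{26737752}{79} + \frac{1}{3019766} = \frac{80741754406111}{238561514}$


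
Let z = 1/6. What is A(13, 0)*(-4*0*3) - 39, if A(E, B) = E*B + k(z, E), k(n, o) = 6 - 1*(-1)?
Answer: -39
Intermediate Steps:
z = 1/6 ≈ 0.16667
k(n, o) = 7 (k(n, o) = 6 + 1 = 7)
A(E, B) = 7 + B*E (A(E, B) = E*B + 7 = B*E + 7 = 7 + B*E)
A(13, 0)*(-4*0*3) - 39 = (7 + 0*13)*(-4*0*3) - 39 = (7 + 0)*(0*3) - 39 = 7*0 - 39 = 0 - 39 = -39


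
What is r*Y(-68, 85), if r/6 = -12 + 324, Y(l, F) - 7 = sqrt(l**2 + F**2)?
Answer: 13104 + 31824*sqrt(41) ≈ 2.1688e+5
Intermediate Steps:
Y(l, F) = 7 + sqrt(F**2 + l**2) (Y(l, F) = 7 + sqrt(l**2 + F**2) = 7 + sqrt(F**2 + l**2))
r = 1872 (r = 6*(-12 + 324) = 6*312 = 1872)
r*Y(-68, 85) = 1872*(7 + sqrt(85**2 + (-68)**2)) = 1872*(7 + sqrt(7225 + 4624)) = 1872*(7 + sqrt(11849)) = 1872*(7 + 17*sqrt(41)) = 13104 + 31824*sqrt(41)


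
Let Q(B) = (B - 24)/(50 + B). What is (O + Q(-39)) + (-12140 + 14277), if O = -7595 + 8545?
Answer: 33894/11 ≈ 3081.3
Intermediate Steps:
Q(B) = (-24 + B)/(50 + B)
O = 950
(O + Q(-39)) + (-12140 + 14277) = (950 + (-24 - 39)/(50 - 39)) + (-12140 + 14277) = (950 - 63/11) + 2137 = 10387/11 + 2137 = 33894/11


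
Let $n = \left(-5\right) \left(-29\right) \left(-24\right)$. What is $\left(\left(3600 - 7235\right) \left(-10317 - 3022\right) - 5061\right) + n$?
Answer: $48478724$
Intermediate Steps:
$n = -3480$ ($n = 145 \left(-24\right) = -3480$)
$\left(\left(3600 - 7235\right) \left(-10317 - 3022\right) - 5061\right) + n = \left(\left(3600 - 7235\right) \left(-10317 - 3022\right) - 5061\right) - 3480 = \left(\left(-3635\right) \left(-13339\right) - 5061\right) - 3480 = \left(48487265 - 5061\right) - 3480 = 48482204 - 3480 = 48478724$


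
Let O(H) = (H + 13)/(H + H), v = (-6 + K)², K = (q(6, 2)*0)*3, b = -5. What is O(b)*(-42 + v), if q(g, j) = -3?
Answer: 24/5 ≈ 4.8000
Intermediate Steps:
K = 0 (K = -3*0*3 = 0*3 = 0)
v = 36 (v = (-6 + 0)² = (-6)² = 36)
O(H) = (13 + H)/(2*H) (O(H) = (13 + H)/((2*H)) = (13 + H)*(1/(2*H)) = (13 + H)/(2*H))
O(b)*(-42 + v) = ((½)*(13 - 5)/(-5))*(-42 + 36) = ((½)*(-⅕)*8)*(-6) = -⅘*(-6) = 24/5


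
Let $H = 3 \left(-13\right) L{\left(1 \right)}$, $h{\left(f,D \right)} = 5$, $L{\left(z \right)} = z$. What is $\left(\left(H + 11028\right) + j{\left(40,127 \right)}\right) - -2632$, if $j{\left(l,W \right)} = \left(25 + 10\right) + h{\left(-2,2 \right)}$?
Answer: $13661$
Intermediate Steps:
$H = -39$ ($H = 3 \left(-13\right) 1 = \left(-39\right) 1 = -39$)
$j{\left(l,W \right)} = 40$ ($j{\left(l,W \right)} = \left(25 + 10\right) + 5 = 35 + 5 = 40$)
$\left(\left(H + 11028\right) + j{\left(40,127 \right)}\right) - -2632 = \left(\left(-39 + 11028\right) + 40\right) - -2632 = \left(10989 + 40\right) + \left(-8590 + 11222\right) = 11029 + 2632 = 13661$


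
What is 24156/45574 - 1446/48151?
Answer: 548617776/1097216837 ≈ 0.50001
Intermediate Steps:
24156/45574 - 1446/48151 = 24156*(1/45574) - 1446*1/48151 = 12078/22787 - 1446/48151 = 548617776/1097216837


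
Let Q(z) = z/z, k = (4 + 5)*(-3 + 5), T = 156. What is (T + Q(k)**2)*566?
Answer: 88862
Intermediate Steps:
k = 18 (k = 9*2 = 18)
Q(z) = 1
(T + Q(k)**2)*566 = (156 + 1**2)*566 = (156 + 1)*566 = 157*566 = 88862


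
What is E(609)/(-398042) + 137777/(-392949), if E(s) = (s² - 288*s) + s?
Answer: -65948772818/78205102929 ≈ -0.84328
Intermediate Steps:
E(s) = s² - 287*s
E(609)/(-398042) + 137777/(-392949) = (609*(-287 + 609))/(-398042) + 137777/(-392949) = (609*322)*(-1/398042) + 137777*(-1/392949) = 196098*(-1/398042) - 137777/392949 = -98049/199021 - 137777/392949 = -65948772818/78205102929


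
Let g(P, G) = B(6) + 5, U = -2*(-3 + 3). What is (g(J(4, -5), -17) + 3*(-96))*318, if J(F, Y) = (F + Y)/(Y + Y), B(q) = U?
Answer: -89994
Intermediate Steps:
U = 0 (U = -2*0 = 0)
B(q) = 0
J(F, Y) = (F + Y)/(2*Y) (J(F, Y) = (F + Y)/((2*Y)) = (F + Y)*(1/(2*Y)) = (F + Y)/(2*Y))
g(P, G) = 5 (g(P, G) = 0 + 5 = 5)
(g(J(4, -5), -17) + 3*(-96))*318 = (5 + 3*(-96))*318 = (5 - 288)*318 = -283*318 = -89994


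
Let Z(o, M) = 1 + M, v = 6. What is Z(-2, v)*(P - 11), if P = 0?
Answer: -77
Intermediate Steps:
Z(-2, v)*(P - 11) = (1 + 6)*(0 - 11) = 7*(-11) = -77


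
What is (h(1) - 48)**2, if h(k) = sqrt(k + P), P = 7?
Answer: 2312 - 192*sqrt(2) ≈ 2040.5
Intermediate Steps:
h(k) = sqrt(7 + k) (h(k) = sqrt(k + 7) = sqrt(7 + k))
(h(1) - 48)**2 = (sqrt(7 + 1) - 48)**2 = (sqrt(8) - 48)**2 = (2*sqrt(2) - 48)**2 = (-48 + 2*sqrt(2))**2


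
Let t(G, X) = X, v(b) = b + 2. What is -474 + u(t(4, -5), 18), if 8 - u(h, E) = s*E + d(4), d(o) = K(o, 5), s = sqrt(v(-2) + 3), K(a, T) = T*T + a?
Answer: -495 - 18*sqrt(3) ≈ -526.18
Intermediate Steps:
K(a, T) = a + T**2 (K(a, T) = T**2 + a = a + T**2)
v(b) = 2 + b
s = sqrt(3) (s = sqrt((2 - 2) + 3) = sqrt(0 + 3) = sqrt(3) ≈ 1.7320)
d(o) = 25 + o (d(o) = o + 5**2 = o + 25 = 25 + o)
u(h, E) = -21 - E*sqrt(3) (u(h, E) = 8 - (sqrt(3)*E + (25 + 4)) = 8 - (E*sqrt(3) + 29) = 8 - (29 + E*sqrt(3)) = 8 + (-29 - E*sqrt(3)) = -21 - E*sqrt(3))
-474 + u(t(4, -5), 18) = -474 + (-21 - 1*18*sqrt(3)) = -474 + (-21 - 18*sqrt(3)) = -495 - 18*sqrt(3)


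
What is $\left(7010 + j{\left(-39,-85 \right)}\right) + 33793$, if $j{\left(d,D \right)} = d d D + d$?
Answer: $-88521$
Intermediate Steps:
$j{\left(d,D \right)} = d + D d^{2}$ ($j{\left(d,D \right)} = d^{2} D + d = D d^{2} + d = d + D d^{2}$)
$\left(7010 + j{\left(-39,-85 \right)}\right) + 33793 = \left(7010 - 39 \left(1 - -3315\right)\right) + 33793 = \left(7010 - 39 \left(1 + 3315\right)\right) + 33793 = \left(7010 - 129324\right) + 33793 = -122314 + 33793 = -88521$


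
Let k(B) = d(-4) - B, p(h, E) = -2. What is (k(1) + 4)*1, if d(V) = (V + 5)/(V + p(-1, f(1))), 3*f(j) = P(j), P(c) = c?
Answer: 17/6 ≈ 2.8333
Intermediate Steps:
f(j) = j/3
d(V) = (5 + V)/(-2 + V) (d(V) = (V + 5)/(V - 2) = (5 + V)/(-2 + V))
k(B) = -⅙ - B (k(B) = (5 - 4)/(-2 - 4) - B = 1/(-6) - B = -⅙*1 - B = -⅙ - B)
(k(1) + 4)*1 = ((-⅙ - 1*1) + 4)*1 = ((-⅙ - 1) + 4)*1 = (-7/6 + 4)*1 = (17/6)*1 = 17/6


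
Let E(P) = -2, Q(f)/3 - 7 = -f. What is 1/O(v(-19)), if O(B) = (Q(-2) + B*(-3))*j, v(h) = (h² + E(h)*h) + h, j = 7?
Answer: -1/7791 ≈ -0.00012835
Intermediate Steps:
Q(f) = 21 - 3*f (Q(f) = 21 + 3*(-f) = 21 - 3*f)
v(h) = h² - h (v(h) = (h² - 2*h) + h = h² - h)
O(B) = 189 - 21*B (O(B) = ((21 - 3*(-2)) + B*(-3))*7 = ((21 + 6) - 3*B)*7 = (27 - 3*B)*7 = 189 - 21*B)
1/O(v(-19)) = 1/(189 - (-399)*(-1 - 19)) = 1/(189 - (-399)*(-20)) = 1/(189 - 21*380) = 1/(189 - 7980) = 1/(-7791) = -1/7791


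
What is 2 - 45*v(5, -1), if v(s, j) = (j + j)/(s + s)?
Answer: 11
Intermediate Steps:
v(s, j) = j/s (v(s, j) = (2*j)/((2*s)) = (2*j)*(1/(2*s)) = j/s)
2 - 45*v(5, -1) = 2 - (-45)/5 = 2 - 45*(-1/5) = 2 + 9 = 11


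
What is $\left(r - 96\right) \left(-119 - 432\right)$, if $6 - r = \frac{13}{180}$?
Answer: $\frac{8933363}{180} \approx 49630.0$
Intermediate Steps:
$r = \frac{1067}{180}$ ($r = 6 - \frac{13}{180} = \frac{1067}{180} \approx 5.9278$)
$\left(r - 96\right) \left(-119 - 432\right) = \left(\frac{1067}{180} - 96\right) \left(-119 - 432\right) = \left(- \frac{16213}{180}\right) \left(-551\right) = \frac{8933363}{180}$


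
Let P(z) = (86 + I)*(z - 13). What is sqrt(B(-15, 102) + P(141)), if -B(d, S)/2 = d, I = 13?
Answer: sqrt(12702) ≈ 112.70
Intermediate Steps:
B(d, S) = -2*d
P(z) = -1287 + 99*z (P(z) = (86 + 13)*(z - 13) = 99*(-13 + z) = -1287 + 99*z)
sqrt(B(-15, 102) + P(141)) = sqrt(-2*(-15) + (-1287 + 99*141)) = sqrt(30 + (-1287 + 13959)) = sqrt(30 + 12672) = sqrt(12702)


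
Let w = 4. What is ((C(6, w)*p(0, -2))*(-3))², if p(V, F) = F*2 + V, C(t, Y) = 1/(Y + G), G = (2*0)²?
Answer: 9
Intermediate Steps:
G = 0 (G = 0² = 0)
C(t, Y) = 1/Y (C(t, Y) = 1/(Y + 0) = 1/Y)
p(V, F) = V + 2*F (p(V, F) = 2*F + V = V + 2*F)
((C(6, w)*p(0, -2))*(-3))² = (((0 + 2*(-2))/4)*(-3))² = (((0 - 4)/4)*(-3))² = (((¼)*(-4))*(-3))² = (-1*(-3))² = 3² = 9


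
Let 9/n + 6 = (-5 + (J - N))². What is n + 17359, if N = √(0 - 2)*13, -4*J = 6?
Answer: (11734684*√2 + 20952277*I)/(676*√2 + 1207*I) ≈ 17359.0 - 0.014511*I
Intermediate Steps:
J = -3/2 (J = -¼*6 = -3/2 ≈ -1.5000)
N = 13*I*√2 (N = √(-2)*13 = (I*√2)*13 = 13*I*√2 ≈ 18.385*I)
n = 9/(-6 + (-13/2 - 13*I*√2)²) (n = 9/(-6 + (-5 + (-3/2 - 13*I*√2))²) = 9/(-6 + (-13/2 - 13*I*√2)²) ≈ -0.018328 - 0.014517*I)
n + 17359 = -36*I/(676*√2 + 1207*I) + 17359 = 17359 - 36*I/(676*√2 + 1207*I)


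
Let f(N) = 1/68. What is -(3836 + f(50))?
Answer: -260849/68 ≈ -3836.0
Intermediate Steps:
f(N) = 1/68
-(3836 + f(50)) = -(3836 + 1/68) = -1*260849/68 = -260849/68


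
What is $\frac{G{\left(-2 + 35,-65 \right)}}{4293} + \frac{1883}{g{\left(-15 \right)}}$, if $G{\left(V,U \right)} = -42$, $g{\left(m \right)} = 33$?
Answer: $\frac{898037}{15741} \approx 57.051$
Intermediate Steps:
$\frac{G{\left(-2 + 35,-65 \right)}}{4293} + \frac{1883}{g{\left(-15 \right)}} = - \frac{42}{4293} + \frac{1883}{33} = \left(-42\right) \frac{1}{4293} + 1883 \cdot \frac{1}{33} = - \frac{14}{1431} + \frac{1883}{33} = \frac{898037}{15741}$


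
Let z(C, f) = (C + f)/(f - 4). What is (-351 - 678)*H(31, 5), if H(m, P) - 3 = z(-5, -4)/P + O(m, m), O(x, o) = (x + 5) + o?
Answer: -2890461/40 ≈ -72262.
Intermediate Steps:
z(C, f) = (C + f)/(-4 + f)
O(x, o) = 5 + o + x (O(x, o) = (5 + x) + o = 5 + o + x)
H(m, P) = 8 + 2*m + 9/(8*P) (H(m, P) = 3 + (((-5 - 4)/(-4 - 4))/P + (5 + m + m)) = 3 + ((-9/(-8))/P + (5 + 2*m)) = 3 + ((-⅛*(-9))/P + (5 + 2*m)) = 3 + (9/(8*P) + (5 + 2*m)) = 3 + (5 + 2*m + 9/(8*P)) = 8 + 2*m + 9/(8*P))
(-351 - 678)*H(31, 5) = (-351 - 678)*(8 + 2*31 + (9/8)/5) = -1029*(8 + 62 + (9/8)*(⅕)) = -1029*(8 + 62 + 9/40) = -1029*2809/40 = -2890461/40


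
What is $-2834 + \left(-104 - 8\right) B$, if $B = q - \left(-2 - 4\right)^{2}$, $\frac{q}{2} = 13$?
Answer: $-1714$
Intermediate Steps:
$q = 26$ ($q = 2 \cdot 13 = 26$)
$B = -10$ ($B = 26 - \left(-2 - 4\right)^{2} = 26 - \left(-6\right)^{2} = 26 - 36 = -10$)
$-2834 + \left(-104 - 8\right) B = -2834 + \left(-104 - 8\right) \left(-10\right) = -2834 - -1120 = -2834 + 1120 = -1714$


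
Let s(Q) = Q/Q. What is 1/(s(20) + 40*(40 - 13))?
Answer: 1/1081 ≈ 0.00092507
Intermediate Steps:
s(Q) = 1
1/(s(20) + 40*(40 - 13)) = 1/(1 + 40*(40 - 13)) = 1/(1 + 40*27) = 1/(1 + 1080) = 1/1081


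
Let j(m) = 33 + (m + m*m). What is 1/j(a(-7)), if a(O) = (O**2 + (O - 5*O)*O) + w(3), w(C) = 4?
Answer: 1/20339 ≈ 4.9167e-5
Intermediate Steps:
a(O) = 4 - 3*O**2 (a(O) = (O**2 + (O - 5*O)*O) + 4 = (O**2 + (-4*O)*O) + 4 = (O**2 - 4*O**2) + 4 = -3*O**2 + 4 = 4 - 3*O**2)
j(m) = 33 + m + m**2 (j(m) = 33 + (m + m**2) = 33 + m + m**2)
1/j(a(-7)) = 1/(33 + (4 - 3*(-7)**2) + (4 - 3*(-7)**2)**2) = 1/(33 + (4 - 3*49) + (4 - 3*49)**2) = 1/(33 + (4 - 147) + (4 - 147)**2) = 1/(33 - 143 + (-143)**2) = 1/(33 - 143 + 20449) = 1/20339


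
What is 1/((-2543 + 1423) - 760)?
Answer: -1/1880 ≈ -0.00053191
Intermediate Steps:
1/((-2543 + 1423) - 760) = 1/(-1120 - 760) = 1/(-1880) = -1/1880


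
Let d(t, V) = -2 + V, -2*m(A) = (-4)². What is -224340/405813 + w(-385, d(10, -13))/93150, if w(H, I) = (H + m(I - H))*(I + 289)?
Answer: -3588668137/2100082275 ≈ -1.7088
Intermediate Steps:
m(A) = -8 (m(A) = -½*(-4)² = -½*16 = -8)
w(H, I) = (-8 + H)*(289 + I) (w(H, I) = (H - 8)*(I + 289) = (-8 + H)*(289 + I))
-224340/405813 + w(-385, d(10, -13))/93150 = -224340/405813 + (-2312 - 8*(-2 - 13) + 289*(-385) - 385*(-2 - 13))/93150 = -224340*1/405813 + (-2312 - 8*(-15) - 111265 - 385*(-15))*(1/93150) = -74780/135271 + (-2312 + 120 - 111265 + 5775)*(1/93150) = -74780/135271 - 107682*1/93150 = -74780/135271 - 17947/15525 = -3588668137/2100082275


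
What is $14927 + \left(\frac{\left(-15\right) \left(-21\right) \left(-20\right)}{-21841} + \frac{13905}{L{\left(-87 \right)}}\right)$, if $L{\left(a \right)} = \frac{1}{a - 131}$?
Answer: $- \frac{65880377983}{21841} \approx -3.0164 \cdot 10^{6}$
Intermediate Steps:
$L{\left(a \right)} = \frac{1}{-131 + a}$
$14927 + \left(\frac{\left(-15\right) \left(-21\right) \left(-20\right)}{-21841} + \frac{13905}{L{\left(-87 \right)}}\right) = 14927 + \left(\frac{\left(-15\right) \left(-21\right) \left(-20\right)}{-21841} + \frac{13905}{\frac{1}{-131 - 87}}\right) = 14927 + \left(315 \left(-20\right) \left(- \frac{1}{21841}\right) + \frac{13905}{\frac{1}{-218}}\right) = 14927 + \left(\left(-6300\right) \left(- \frac{1}{21841}\right) + \frac{13905}{- \frac{1}{218}}\right) = 14927 + \left(\frac{6300}{21841} + 13905 \left(-218\right)\right) = 14927 + \left(\frac{6300}{21841} - 3031290\right) = 14927 - \frac{66206398590}{21841} = - \frac{65880377983}{21841}$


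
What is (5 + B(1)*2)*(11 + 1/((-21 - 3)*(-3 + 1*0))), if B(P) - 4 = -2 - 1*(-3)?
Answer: 3965/24 ≈ 165.21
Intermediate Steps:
B(P) = 5 (B(P) = 4 + (-2 - 1*(-3)) = 4 + (-2 + 3) = 4 + 1 = 5)
(5 + B(1)*2)*(11 + 1/((-21 - 3)*(-3 + 1*0))) = (5 + 5*2)*(11 + 1/((-21 - 3)*(-3 + 1*0))) = (5 + 10)*(11 + 1/((-24)*(-3 + 0))) = 15*(11 - 1/24/(-3)) = 15*(11 - 1/24*(-1/3)) = 15*(11 + 1/72) = 15*(793/72) = 3965/24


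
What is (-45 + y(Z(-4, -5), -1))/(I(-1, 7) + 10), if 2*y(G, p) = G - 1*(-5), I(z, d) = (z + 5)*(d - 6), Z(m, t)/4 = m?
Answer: -101/28 ≈ -3.6071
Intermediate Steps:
Z(m, t) = 4*m
I(z, d) = (-6 + d)*(5 + z) (I(z, d) = (5 + z)*(-6 + d) = (-6 + d)*(5 + z))
y(G, p) = 5/2 + G/2 (y(G, p) = (G - 1*(-5))/2 = (G + 5)/2 = (5 + G)/2 = 5/2 + G/2)
(-45 + y(Z(-4, -5), -1))/(I(-1, 7) + 10) = (-45 + (5/2 + (4*(-4))/2))/((-30 - 6*(-1) + 5*7 + 7*(-1)) + 10) = (-45 + (5/2 + (½)*(-16)))/((-30 + 6 + 35 - 7) + 10) = (-45 + (5/2 - 8))/(4 + 10) = (-45 - 11/2)/14 = -101/2*1/14 = -101/28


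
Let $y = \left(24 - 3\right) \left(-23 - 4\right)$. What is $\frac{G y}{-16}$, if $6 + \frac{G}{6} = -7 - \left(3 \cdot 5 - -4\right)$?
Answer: $-6804$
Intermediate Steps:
$y = -567$ ($y = 21 \left(-27\right) = -567$)
$G = -192$ ($G = -36 + 6 \left(-7 - \left(3 \cdot 5 - -4\right)\right) = -36 + 6 \left(-7 - \left(15 + 4\right)\right) = -36 + 6 \left(-7 - 19\right) = -36 + 6 \left(-26\right) = -36 - 156 = -192$)
$\frac{G y}{-16} = \frac{\left(-192\right) \left(-567\right)}{-16} = 108864 \left(- \frac{1}{16}\right) = -6804$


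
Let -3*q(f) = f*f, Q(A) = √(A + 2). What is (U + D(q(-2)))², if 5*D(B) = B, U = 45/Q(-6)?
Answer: -455561/900 + 12*I ≈ -506.18 + 12.0*I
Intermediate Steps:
Q(A) = √(2 + A)
U = -45*I/2 (U = 45/(√(2 - 6)) = 45/(√(-4)) = 45/((2*I)) = 45*(-I/2) = -45*I/2 ≈ -22.5*I)
q(f) = -f²/3 (q(f) = -f*f/3 = -f²/3)
D(B) = B/5
(U + D(q(-2)))² = (-45*I/2 + (-⅓*(-2)²)/5)² = (-45*I/2 + (-⅓*4)/5)² = (-45*I/2 + (⅕)*(-4/3))² = (-45*I/2 - 4/15)² = (-4/15 - 45*I/2)²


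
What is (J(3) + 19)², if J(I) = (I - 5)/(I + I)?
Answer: 3136/9 ≈ 348.44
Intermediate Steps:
J(I) = (-5 + I)/(2*I) (J(I) = (-5 + I)/((2*I)) = (-5 + I)*(1/(2*I)) = (-5 + I)/(2*I))
(J(3) + 19)² = ((½)*(-5 + 3)/3 + 19)² = ((½)*(⅓)*(-2) + 19)² = (-⅓ + 19)² = (56/3)² = 3136/9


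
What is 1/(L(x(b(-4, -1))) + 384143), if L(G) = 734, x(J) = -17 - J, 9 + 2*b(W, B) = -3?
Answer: 1/384877 ≈ 2.5982e-6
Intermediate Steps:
b(W, B) = -6 (b(W, B) = -9/2 + (½)*(-3) = -9/2 - 3/2 = -6)
1/(L(x(b(-4, -1))) + 384143) = 1/(734 + 384143) = 1/384877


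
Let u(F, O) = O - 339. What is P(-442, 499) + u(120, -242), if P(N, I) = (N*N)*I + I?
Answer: 97486554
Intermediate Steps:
P(N, I) = I + I*N² (P(N, I) = N²*I + I = I*N² + I = I + I*N²)
u(F, O) = -339 + O
P(-442, 499) + u(120, -242) = 499*(1 + (-442)²) + (-339 - 242) = 499*(1 + 195364) - 581 = 499*195365 - 581 = 97487135 - 581 = 97486554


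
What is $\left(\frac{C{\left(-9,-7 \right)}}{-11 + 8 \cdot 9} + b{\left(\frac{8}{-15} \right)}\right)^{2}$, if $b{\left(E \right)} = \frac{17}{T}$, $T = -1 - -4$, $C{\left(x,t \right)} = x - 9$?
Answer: $\frac{966289}{33489} \approx 28.854$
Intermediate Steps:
$C{\left(x,t \right)} = -9 + x$ ($C{\left(x,t \right)} = x - 9 = -9 + x$)
$T = 3$ ($T = -1 + 4 = 3$)
$b{\left(E \right)} = \frac{17}{3}$
$\left(\frac{C{\left(-9,-7 \right)}}{-11 + 8 \cdot 9} + b{\left(\frac{8}{-15} \right)}\right)^{2} = \left(\frac{-9 - 9}{-11 + 8 \cdot 9} + \frac{17}{3}\right)^{2} = \left(- \frac{18}{-11 + 72} + \frac{17}{3}\right)^{2} = \left(- \frac{18}{61} + \frac{17}{3}\right)^{2} = \left(\frac{983}{183}\right)^{2} = \frac{966289}{33489}$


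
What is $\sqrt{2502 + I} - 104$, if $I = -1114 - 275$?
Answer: $-104 + \sqrt{1113} \approx -70.638$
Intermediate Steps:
$I = -1389$
$\sqrt{2502 + I} - 104 = \sqrt{2502 - 1389} - 104 = \sqrt{1113} - 104 = -104 + \sqrt{1113}$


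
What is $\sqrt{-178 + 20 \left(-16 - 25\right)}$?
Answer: $i \sqrt{998} \approx 31.591 i$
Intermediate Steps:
$\sqrt{-178 + 20 \left(-16 - 25\right)} = \sqrt{-178 + 20 \left(-41\right)} = \sqrt{-178 - 820} = \sqrt{-998} = i \sqrt{998}$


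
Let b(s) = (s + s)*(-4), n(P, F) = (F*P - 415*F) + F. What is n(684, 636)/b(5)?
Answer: -4293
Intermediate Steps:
n(P, F) = -414*F + F*P (n(P, F) = (-415*F + F*P) + F = -414*F + F*P)
b(s) = -8*s (b(s) = (2*s)*(-4) = -8*s)
n(684, 636)/b(5) = (636*(-414 + 684))/((-8*5)) = (636*270)/(-40) = 171720*(-1/40) = -4293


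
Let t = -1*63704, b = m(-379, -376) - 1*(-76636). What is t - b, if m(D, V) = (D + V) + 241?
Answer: -139826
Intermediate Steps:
m(D, V) = 241 + D + V
b = 76122 (b = (241 - 379 - 376) - 1*(-76636) = -514 + 76636 = 76122)
t = -63704
t - b = -63704 - 1*76122 = -63704 - 76122 = -139826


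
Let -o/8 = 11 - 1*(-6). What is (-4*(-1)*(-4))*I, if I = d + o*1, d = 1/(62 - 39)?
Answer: 50032/23 ≈ 2175.3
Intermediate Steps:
o = -136 (o = -8*(11 - 1*(-6)) = -8*(11 + 6) = -8*17 = -136)
d = 1/23 ≈ 0.043478
I = -3127/23 (I = 1/23 - 136*1 = 1/23 - 136 = -3127/23 ≈ -135.96)
(-4*(-1)*(-4))*I = (-4*(-1)*(-4))*(-3127/23) = (4*(-4))*(-3127/23) = -16*(-3127/23) = 50032/23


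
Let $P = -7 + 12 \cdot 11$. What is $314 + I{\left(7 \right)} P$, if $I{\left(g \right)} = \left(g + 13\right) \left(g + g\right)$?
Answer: $35314$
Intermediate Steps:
$I{\left(g \right)} = 2 g \left(13 + g\right)$ ($I{\left(g \right)} = \left(13 + g\right) 2 g = 2 g \left(13 + g\right)$)
$P = 125$ ($P = -7 + 132 = 125$)
$314 + I{\left(7 \right)} P = 314 + 2 \cdot 7 \left(13 + 7\right) 125 = 314 + 2 \cdot 7 \cdot 20 \cdot 125 = 314 + 280 \cdot 125 = 314 + 35000 = 35314$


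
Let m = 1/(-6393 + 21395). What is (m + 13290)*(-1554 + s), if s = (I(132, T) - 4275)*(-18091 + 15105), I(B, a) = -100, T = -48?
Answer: 1302147989415938/7501 ≈ 1.7360e+11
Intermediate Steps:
m = 1/15002 ≈ 6.6658e-5
s = 13063750 (s = (-100 - 4275)*(-18091 + 15105) = -4375*(-2986) = 13063750)
(m + 13290)*(-1554 + s) = (1/15002 + 13290)*(-1554 + 13063750) = (199376581/15002)*13062196 = 1302147989415938/7501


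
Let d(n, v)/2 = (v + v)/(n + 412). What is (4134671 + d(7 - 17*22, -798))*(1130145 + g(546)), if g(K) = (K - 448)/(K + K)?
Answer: 5467056617174317/1170 ≈ 4.6727e+12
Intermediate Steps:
g(K) = (-448 + K)/(2*K) (g(K) = (-448 + K)/((2*K)) = (-448 + K)*(1/(2*K)) = (-448 + K)/(2*K))
d(n, v) = 4*v/(412 + n) (d(n, v) = 2*((v + v)/(n + 412)) = 2*((2*v)/(412 + n)) = 2*(2*v/(412 + n)) = 4*v/(412 + n))
(4134671 + d(7 - 17*22, -798))*(1130145 + g(546)) = (4134671 + 4*(-798)/(412 + (7 - 17*22)))*(1130145 + (½)*(-448 + 546)/546) = (4134671 + 4*(-798)/(412 + (7 - 374)))*(1130145 + (½)*(1/546)*98) = (4134671 + 4*(-798)/(412 - 367))*(1130145 + 7/78) = (4134671 + 4*(-798)/45)*(88151317/78) = (4134671 + 4*(-798)*(1/45))*(88151317/78) = (4134671 - 1064/15)*(88151317/78) = (62019001/15)*(88151317/78) = 5467056617174317/1170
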